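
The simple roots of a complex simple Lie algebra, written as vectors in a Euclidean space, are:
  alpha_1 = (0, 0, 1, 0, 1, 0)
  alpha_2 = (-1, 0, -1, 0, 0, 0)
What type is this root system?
A_2

Compute the Cartan integers a_ij = 2(alpha_i, alpha_j)/(alpha_j, alpha_j); the resulting 2x2 Cartan matrix is
[[2, -1], [-1, 2]].
All simple roots have the same length, so the diagram is simply laced. The associated Dynkin diagram is a chain of 2 nodes with single edges (A_2), so the type is A_2 (the algebra sl(3)).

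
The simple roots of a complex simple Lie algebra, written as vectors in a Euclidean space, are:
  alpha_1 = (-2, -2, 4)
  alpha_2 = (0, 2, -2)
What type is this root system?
Compute the Cartan integers a_ij = 2(alpha_i, alpha_j)/(alpha_j, alpha_j); the resulting 2x2 Cartan matrix is
[[2, -3], [-1, 2]].
The roots have two lengths (squared-length ratio 3:1); the short ones are alpha_{2}. The associated Dynkin diagram is two nodes joined by a triple edge (G_2), so the type is G_2.

G_2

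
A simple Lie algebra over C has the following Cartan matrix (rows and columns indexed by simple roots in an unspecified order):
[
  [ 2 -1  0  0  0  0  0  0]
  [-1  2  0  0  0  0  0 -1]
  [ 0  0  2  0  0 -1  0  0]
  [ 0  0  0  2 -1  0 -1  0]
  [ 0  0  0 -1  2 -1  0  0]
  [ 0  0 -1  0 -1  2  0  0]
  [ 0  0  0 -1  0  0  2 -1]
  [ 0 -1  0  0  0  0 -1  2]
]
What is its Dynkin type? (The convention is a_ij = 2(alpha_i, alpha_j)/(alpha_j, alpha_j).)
The matrix has rank 8 with 2's on the diagonal. Reading the off-diagonal entries as Dynkin edges (a single edge where a_ij = a_ji = -1; a double or triple edge where a_ij * a_ji = 2 or 3), the diagram is a chain of 8 nodes with single edges (A_8). One simple-root ordering that puts it in standard form is (alpha_1, alpha_2, alpha_8, alpha_7, alpha_4, alpha_5, alpha_6, alpha_3). So the algebra is type A_8, i.e. sl(9).

A_8 (sl(9))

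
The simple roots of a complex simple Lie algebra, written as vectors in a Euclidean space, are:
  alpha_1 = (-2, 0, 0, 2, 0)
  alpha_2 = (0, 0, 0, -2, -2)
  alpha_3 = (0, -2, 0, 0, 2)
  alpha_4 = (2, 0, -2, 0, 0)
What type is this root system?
Compute the Cartan integers a_ij = 2(alpha_i, alpha_j)/(alpha_j, alpha_j); the resulting 4x4 Cartan matrix is
[[2, -1, 0, -1], [-1, 2, -1, 0], [0, -1, 2, 0], [-1, 0, 0, 2]].
All simple roots have the same length, so the diagram is simply laced. The associated Dynkin diagram is a chain of 4 nodes with single edges (A_4), so the type is A_4 (the algebra sl(5)).

A_4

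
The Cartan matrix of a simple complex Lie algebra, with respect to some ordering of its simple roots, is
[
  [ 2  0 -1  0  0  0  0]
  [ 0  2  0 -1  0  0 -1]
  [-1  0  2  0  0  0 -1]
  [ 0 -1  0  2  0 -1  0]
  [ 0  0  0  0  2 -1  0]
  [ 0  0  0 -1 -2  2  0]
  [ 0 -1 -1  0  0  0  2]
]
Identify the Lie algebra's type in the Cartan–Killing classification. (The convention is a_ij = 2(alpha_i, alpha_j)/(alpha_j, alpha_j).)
B_7 (so(15))

The matrix has rank 7 with 2's on the diagonal. Reading the off-diagonal entries as Dynkin edges (a single edge where a_ij = a_ji = -1; a double or triple edge where a_ij * a_ji = 2 or 3), the diagram is a chain of 7 nodes with a double edge at one end; the terminal node there is the unique short simple root (B_7). One simple-root ordering that puts it in standard form is (alpha_1, alpha_3, alpha_7, alpha_2, alpha_4, alpha_6, alpha_5). So the algebra is type B_7, i.e. so(15).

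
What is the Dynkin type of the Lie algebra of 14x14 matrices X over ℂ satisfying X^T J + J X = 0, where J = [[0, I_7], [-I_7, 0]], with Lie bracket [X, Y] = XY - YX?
This is sp(14), which has dimension 14(14+1)/2 = 105 and rank 14/2 = 7. In the classification of classical Lie algebras, the symplectic algebra sp(2n) has type C_n; here n = 7, so the Dynkin diagram is a chain of 7 nodes with a double edge at one end; the terminal node there is the unique long simple root (C_7). Hence the type is C_7.

C_7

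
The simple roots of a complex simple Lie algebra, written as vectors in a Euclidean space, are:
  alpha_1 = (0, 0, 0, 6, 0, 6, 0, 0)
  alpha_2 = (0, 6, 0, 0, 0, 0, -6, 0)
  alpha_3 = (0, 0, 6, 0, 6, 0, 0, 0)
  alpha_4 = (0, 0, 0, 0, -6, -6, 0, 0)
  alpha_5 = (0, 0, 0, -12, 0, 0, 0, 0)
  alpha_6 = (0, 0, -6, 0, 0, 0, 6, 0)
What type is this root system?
Compute the Cartan integers a_ij = 2(alpha_i, alpha_j)/(alpha_j, alpha_j); the resulting 6x6 Cartan matrix is
[[2, 0, 0, -1, -1, 0], [0, 2, 0, 0, 0, -1], [0, 0, 2, -1, 0, -1], [-1, 0, -1, 2, 0, 0], [-2, 0, 0, 0, 2, 0], [0, -1, -1, 0, 0, 2]].
The roots have two lengths (squared-length ratio 2:1); the short ones are alpha_{1,2,3,4,6}. The associated Dynkin diagram is a chain of 6 nodes with a double edge at one end; the terminal node there is the unique long simple root (C_6), so the type is C_6 (the algebra sp(12)).

C_6 (sp(12))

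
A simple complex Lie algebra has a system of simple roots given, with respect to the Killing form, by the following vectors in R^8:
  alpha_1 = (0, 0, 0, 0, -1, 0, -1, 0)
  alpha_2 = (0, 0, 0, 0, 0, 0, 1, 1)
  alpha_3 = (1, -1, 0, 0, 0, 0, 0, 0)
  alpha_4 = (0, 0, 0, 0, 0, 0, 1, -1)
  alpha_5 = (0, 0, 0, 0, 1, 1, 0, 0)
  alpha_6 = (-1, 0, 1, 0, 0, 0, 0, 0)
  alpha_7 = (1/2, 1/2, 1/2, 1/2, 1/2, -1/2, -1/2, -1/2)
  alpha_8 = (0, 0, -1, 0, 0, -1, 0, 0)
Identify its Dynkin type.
Compute the Cartan integers a_ij = 2(alpha_i, alpha_j)/(alpha_j, alpha_j); the resulting 8x8 Cartan matrix is
[[2, -1, 0, -1, -1, 0, 0, 0], [-1, 2, 0, 0, 0, 0, -1, 0], [0, 0, 2, 0, 0, -1, 0, 0], [-1, 0, 0, 2, 0, 0, 0, 0], [-1, 0, 0, 0, 2, 0, 0, -1], [0, 0, -1, 0, 0, 2, 0, -1], [0, -1, 0, 0, 0, 0, 2, 0], [0, 0, 0, 0, -1, -1, 0, 2]].
All simple roots have the same length, so the diagram is simply laced. The associated Dynkin diagram is a chain of 7 nodes with one extra node attached to the third node from one end (E_8), so the type is E_8.

E8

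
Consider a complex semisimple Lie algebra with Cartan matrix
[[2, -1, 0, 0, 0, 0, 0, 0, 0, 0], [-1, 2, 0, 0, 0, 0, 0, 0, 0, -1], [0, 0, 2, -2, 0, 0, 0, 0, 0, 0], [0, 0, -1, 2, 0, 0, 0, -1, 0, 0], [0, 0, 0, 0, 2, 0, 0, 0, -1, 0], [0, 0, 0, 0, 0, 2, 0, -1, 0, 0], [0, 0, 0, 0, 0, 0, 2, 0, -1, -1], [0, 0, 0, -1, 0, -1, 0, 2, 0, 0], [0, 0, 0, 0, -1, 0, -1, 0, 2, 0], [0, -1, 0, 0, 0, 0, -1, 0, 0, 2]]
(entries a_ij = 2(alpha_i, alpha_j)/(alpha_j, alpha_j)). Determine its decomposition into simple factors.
A_6 (sl(7)) ⊕ C_4 (sp(8))

The diagram associated to this matrix has two connected components: the simple roots {alpha_1, alpha_2, alpha_5, alpha_7, alpha_9, alpha_10} form a chain of 6 nodes with single edges (A_6), and {alpha_3, alpha_4, alpha_6, alpha_8} form a chain of 4 nodes with a double edge at one end; the terminal node there is the unique long simple root (C_4). A semisimple Lie algebra decomposes uniquely as the direct sum of simple ideals, one per connected component of its Dynkin diagram, so g ≅ A_6 ⊕ C_4 (dimension 48 + 36 = 84).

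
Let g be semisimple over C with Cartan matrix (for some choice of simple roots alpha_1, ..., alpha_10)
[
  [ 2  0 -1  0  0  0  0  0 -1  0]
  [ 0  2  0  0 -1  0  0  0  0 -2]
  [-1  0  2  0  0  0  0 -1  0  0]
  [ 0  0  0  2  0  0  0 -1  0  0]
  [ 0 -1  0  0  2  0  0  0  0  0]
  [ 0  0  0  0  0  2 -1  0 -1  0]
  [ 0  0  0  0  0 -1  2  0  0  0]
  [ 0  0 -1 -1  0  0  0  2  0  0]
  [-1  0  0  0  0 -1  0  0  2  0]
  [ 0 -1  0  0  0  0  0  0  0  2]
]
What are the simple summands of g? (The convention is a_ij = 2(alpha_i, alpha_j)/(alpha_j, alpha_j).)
The diagram associated to this matrix has two connected components: the simple roots {alpha_1, alpha_3, alpha_4, alpha_6, alpha_7, alpha_8, alpha_9} form a chain of 7 nodes with single edges (A_7), and {alpha_2, alpha_5, alpha_10} form a chain of 3 nodes with a double edge at one end; the terminal node there is the unique short simple root (B_3). A semisimple Lie algebra decomposes uniquely as the direct sum of simple ideals, one per connected component of its Dynkin diagram, so g ≅ A_7 ⊕ B_3 (dimension 63 + 21 = 84).

A_7 (sl(8)) ⊕ B_3 (so(7))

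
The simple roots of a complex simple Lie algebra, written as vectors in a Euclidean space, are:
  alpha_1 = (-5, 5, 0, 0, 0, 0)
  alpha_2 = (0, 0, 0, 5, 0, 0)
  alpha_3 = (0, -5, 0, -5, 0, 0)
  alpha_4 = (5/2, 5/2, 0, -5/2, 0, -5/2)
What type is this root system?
F_4

Compute the Cartan integers a_ij = 2(alpha_i, alpha_j)/(alpha_j, alpha_j); the resulting 4x4 Cartan matrix is
[[2, 0, -1, 0], [0, 2, -1, -1], [-1, -2, 2, 0], [0, -1, 0, 2]].
The roots have two lengths (squared-length ratio 2:1); the short ones are alpha_{2,4}. The associated Dynkin diagram is a chain of 4 nodes with a double edge between the middle two (F_4), so the type is F_4.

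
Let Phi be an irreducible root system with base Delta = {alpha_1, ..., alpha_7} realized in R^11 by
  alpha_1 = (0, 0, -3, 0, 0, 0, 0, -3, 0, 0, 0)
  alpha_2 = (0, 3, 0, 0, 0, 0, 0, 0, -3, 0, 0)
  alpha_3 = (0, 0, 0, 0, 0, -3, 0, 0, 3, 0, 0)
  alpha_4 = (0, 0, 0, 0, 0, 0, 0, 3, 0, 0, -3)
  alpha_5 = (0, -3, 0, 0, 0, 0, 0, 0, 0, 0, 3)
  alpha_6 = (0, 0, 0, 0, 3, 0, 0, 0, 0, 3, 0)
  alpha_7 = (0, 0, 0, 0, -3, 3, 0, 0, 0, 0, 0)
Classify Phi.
A7

Compute the Cartan integers a_ij = 2(alpha_i, alpha_j)/(alpha_j, alpha_j); the resulting 7x7 Cartan matrix is
[[2, 0, 0, -1, 0, 0, 0], [0, 2, -1, 0, -1, 0, 0], [0, -1, 2, 0, 0, 0, -1], [-1, 0, 0, 2, -1, 0, 0], [0, -1, 0, -1, 2, 0, 0], [0, 0, 0, 0, 0, 2, -1], [0, 0, -1, 0, 0, -1, 2]].
All simple roots have the same length, so the diagram is simply laced. The associated Dynkin diagram is a chain of 7 nodes with single edges (A_7), so the type is A_7 (the algebra sl(8)).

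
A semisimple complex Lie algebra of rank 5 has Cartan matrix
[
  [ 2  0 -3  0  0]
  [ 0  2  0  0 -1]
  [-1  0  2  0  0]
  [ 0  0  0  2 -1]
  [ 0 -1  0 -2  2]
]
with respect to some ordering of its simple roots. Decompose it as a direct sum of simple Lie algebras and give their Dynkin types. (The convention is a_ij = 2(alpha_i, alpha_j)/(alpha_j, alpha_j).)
The diagram associated to this matrix has two connected components: the simple roots {alpha_2, alpha_4, alpha_5} form a chain of 3 nodes with a double edge at one end; the terminal node there is the unique short simple root (B_3), and {alpha_1, alpha_3} form two nodes joined by a triple edge (G_2). A semisimple Lie algebra decomposes uniquely as the direct sum of simple ideals, one per connected component of its Dynkin diagram, so g ≅ B_3 ⊕ G_2 (dimension 21 + 14 = 35).

B_3 ⊕ G_2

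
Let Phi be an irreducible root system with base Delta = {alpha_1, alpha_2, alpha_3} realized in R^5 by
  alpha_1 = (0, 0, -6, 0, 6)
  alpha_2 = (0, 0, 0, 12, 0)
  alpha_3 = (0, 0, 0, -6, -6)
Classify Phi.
Compute the Cartan integers a_ij = 2(alpha_i, alpha_j)/(alpha_j, alpha_j); the resulting 3x3 Cartan matrix is
[[2, 0, -1], [0, 2, -2], [-1, -1, 2]].
The roots have two lengths (squared-length ratio 2:1); the short ones are alpha_{1,3}. The associated Dynkin diagram is a chain of 3 nodes with a double edge at one end; the terminal node there is the unique long simple root (C_3), so the type is C_3 (the algebra sp(6)).

C_3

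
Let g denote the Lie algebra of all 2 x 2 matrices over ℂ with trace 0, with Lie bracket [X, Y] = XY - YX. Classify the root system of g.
A_1

This is sl(2), which has dimension 2^2 - 1 = 3 and rank 2 - 1 = 1 (a Cartan subalgebra is the diagonal traceless matrices). In the classification of classical Lie algebras, the special linear algebra sl(n+1) has type A_n; here n = 1, so the Dynkin diagram is a chain of 1 nodes with single edges (A_1). Hence the type is A_1.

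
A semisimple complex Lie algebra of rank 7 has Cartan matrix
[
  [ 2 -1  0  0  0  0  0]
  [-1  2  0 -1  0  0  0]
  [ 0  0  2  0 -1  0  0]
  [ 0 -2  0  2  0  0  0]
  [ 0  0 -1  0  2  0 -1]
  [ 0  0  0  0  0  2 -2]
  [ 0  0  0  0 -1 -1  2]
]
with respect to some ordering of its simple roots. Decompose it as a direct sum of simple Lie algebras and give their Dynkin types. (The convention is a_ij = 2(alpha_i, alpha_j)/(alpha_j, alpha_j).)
The diagram associated to this matrix has two connected components: the simple roots {alpha_1, alpha_2, alpha_4} form a chain of 3 nodes with a double edge at one end; the terminal node there is the unique long simple root (C_3), and {alpha_3, alpha_5, alpha_6, alpha_7} form a chain of 4 nodes with a double edge at one end; the terminal node there is the unique long simple root (C_4). A semisimple Lie algebra decomposes uniquely as the direct sum of simple ideals, one per connected component of its Dynkin diagram, so g ≅ C_3 ⊕ C_4 (dimension 21 + 36 = 57).

C3 ⊕ C4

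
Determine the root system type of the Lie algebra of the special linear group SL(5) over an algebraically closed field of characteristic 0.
This is sl(5), which has dimension 5^2 - 1 = 24 and rank 5 - 1 = 4 (a Cartan subalgebra is the diagonal traceless matrices). In the classification of classical Lie algebras, the special linear algebra sl(n+1) has type A_n; here n = 4, so the Dynkin diagram is a chain of 4 nodes with single edges (A_4). Hence the type is A_4.

A4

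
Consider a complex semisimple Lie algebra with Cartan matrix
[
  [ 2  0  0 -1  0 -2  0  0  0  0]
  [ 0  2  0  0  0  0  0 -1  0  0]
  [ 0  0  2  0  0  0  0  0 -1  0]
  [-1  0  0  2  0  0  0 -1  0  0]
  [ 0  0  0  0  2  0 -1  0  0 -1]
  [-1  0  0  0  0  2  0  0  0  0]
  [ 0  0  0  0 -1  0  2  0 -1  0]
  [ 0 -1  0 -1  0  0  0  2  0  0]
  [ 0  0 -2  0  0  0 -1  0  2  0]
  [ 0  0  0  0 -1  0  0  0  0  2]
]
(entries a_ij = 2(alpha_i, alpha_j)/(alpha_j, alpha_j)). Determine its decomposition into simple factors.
The diagram associated to this matrix has two connected components: the simple roots {alpha_3, alpha_5, alpha_7, alpha_9, alpha_10} form a chain of 5 nodes with a double edge at one end; the terminal node there is the unique short simple root (B_5), and {alpha_1, alpha_2, alpha_4, alpha_6, alpha_8} form a chain of 5 nodes with a double edge at one end; the terminal node there is the unique short simple root (B_5). A semisimple Lie algebra decomposes uniquely as the direct sum of simple ideals, one per connected component of its Dynkin diagram, so g ≅ B_5 ⊕ B_5 (dimension 55 + 55 = 110).

B_5 (so(11)) ⊕ B_5 (so(11))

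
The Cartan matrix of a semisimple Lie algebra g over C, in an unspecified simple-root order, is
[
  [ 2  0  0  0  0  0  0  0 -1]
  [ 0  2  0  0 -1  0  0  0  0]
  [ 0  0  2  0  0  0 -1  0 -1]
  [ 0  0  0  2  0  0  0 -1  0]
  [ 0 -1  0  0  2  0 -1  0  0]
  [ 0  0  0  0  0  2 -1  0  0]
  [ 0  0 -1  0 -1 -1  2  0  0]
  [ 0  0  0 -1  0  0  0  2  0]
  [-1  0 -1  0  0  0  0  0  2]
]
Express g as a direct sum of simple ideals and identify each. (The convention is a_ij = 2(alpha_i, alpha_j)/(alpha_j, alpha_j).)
A_2 (sl(3)) + E_7

The diagram associated to this matrix has two connected components: the simple roots {alpha_4, alpha_8} form a chain of 2 nodes with single edges (A_2), and {alpha_1, alpha_2, alpha_3, alpha_5, alpha_6, alpha_7, alpha_9} form a chain of 6 nodes with one extra node attached to the third node from one end (E_7). A semisimple Lie algebra decomposes uniquely as the direct sum of simple ideals, one per connected component of its Dynkin diagram, so g ≅ A_2 ⊕ E_7 (dimension 8 + 133 = 141).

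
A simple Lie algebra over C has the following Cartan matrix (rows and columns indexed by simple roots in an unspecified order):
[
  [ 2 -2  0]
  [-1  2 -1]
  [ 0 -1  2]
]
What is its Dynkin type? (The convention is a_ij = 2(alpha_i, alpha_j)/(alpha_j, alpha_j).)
C3

The matrix has rank 3 with 2's on the diagonal. Reading the off-diagonal entries as Dynkin edges (a single edge where a_ij = a_ji = -1; a double or triple edge where a_ij * a_ji = 2 or 3), the diagram is a chain of 3 nodes with a double edge at one end; the terminal node there is the unique long simple root (C_3). One simple-root ordering that puts it in standard form is (alpha_3, alpha_2, alpha_1). So the algebra is type C_3, i.e. sp(6).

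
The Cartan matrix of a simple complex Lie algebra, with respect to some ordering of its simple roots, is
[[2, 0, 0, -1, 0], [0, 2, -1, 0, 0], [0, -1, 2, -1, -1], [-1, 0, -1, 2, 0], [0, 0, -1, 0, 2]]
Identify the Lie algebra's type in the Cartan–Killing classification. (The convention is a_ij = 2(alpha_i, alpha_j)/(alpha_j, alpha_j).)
The matrix has rank 5 with 2's on the diagonal. Reading the off-diagonal entries as Dynkin edges (a single edge where a_ij = a_ji = -1; a double or triple edge where a_ij * a_ji = 2 or 3), the diagram is a chain of 3 nodes with a fork of two nodes at one end (D_5). One simple-root ordering that puts it in standard form is (alpha_1, alpha_4, alpha_3, alpha_2, alpha_5). So the algebra is type D_5, i.e. so(10).

D_5 (so(10))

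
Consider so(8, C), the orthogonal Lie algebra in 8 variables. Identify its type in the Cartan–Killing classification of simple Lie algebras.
D_4 (so(8))

This is so(8) with 8 even, which has dimension 8(8-1)/2 = 28 and rank 8/2 = 4. In the classification of classical Lie algebras, the orthogonal algebra so(2n) in an even number of variables has type D_n; here n = 4, so the Dynkin diagram is a chain of 2 nodes with a fork of two nodes at one end (D_4). Hence the type is D_4.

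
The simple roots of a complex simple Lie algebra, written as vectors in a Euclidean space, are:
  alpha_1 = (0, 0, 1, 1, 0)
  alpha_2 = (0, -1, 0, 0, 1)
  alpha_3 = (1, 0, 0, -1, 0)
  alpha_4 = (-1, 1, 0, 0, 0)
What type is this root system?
Compute the Cartan integers a_ij = 2(alpha_i, alpha_j)/(alpha_j, alpha_j); the resulting 4x4 Cartan matrix is
[[2, 0, -1, 0], [0, 2, 0, -1], [-1, 0, 2, -1], [0, -1, -1, 2]].
All simple roots have the same length, so the diagram is simply laced. The associated Dynkin diagram is a chain of 4 nodes with single edges (A_4), so the type is A_4 (the algebra sl(5)).

A_4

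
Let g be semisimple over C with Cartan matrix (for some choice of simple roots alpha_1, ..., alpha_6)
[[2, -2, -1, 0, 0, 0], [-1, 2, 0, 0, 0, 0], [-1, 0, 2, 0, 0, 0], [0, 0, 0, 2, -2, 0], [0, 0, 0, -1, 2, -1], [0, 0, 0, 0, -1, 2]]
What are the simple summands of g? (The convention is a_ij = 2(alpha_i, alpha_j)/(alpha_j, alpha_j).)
The diagram associated to this matrix has two connected components: the simple roots {alpha_1, alpha_2, alpha_3} form a chain of 3 nodes with a double edge at one end; the terminal node there is the unique short simple root (B_3), and {alpha_4, alpha_5, alpha_6} form a chain of 3 nodes with a double edge at one end; the terminal node there is the unique long simple root (C_3). A semisimple Lie algebra decomposes uniquely as the direct sum of simple ideals, one per connected component of its Dynkin diagram, so g ≅ B_3 ⊕ C_3 (dimension 21 + 21 = 42).

B_3 + C_3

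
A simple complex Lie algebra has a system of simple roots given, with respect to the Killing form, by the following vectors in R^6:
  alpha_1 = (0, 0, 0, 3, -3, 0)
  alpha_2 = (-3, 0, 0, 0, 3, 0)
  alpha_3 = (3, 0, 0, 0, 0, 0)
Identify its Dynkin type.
Compute the Cartan integers a_ij = 2(alpha_i, alpha_j)/(alpha_j, alpha_j); the resulting 3x3 Cartan matrix is
[[2, -1, 0], [-1, 2, -2], [0, -1, 2]].
The roots have two lengths (squared-length ratio 2:1); the short ones are alpha_{3}. The associated Dynkin diagram is a chain of 3 nodes with a double edge at one end; the terminal node there is the unique short simple root (B_3), so the type is B_3 (the algebra so(7)).

B_3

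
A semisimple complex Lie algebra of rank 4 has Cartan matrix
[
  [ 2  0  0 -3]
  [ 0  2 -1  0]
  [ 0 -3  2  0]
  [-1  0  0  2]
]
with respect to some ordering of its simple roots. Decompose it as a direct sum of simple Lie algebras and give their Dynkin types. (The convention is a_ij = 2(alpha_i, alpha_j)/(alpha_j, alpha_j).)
G2 ⊕ G2

The diagram associated to this matrix has two connected components: the simple roots {alpha_2, alpha_3} form two nodes joined by a triple edge (G_2), and {alpha_1, alpha_4} form two nodes joined by a triple edge (G_2). A semisimple Lie algebra decomposes uniquely as the direct sum of simple ideals, one per connected component of its Dynkin diagram, so g ≅ G_2 ⊕ G_2 (dimension 14 + 14 = 28).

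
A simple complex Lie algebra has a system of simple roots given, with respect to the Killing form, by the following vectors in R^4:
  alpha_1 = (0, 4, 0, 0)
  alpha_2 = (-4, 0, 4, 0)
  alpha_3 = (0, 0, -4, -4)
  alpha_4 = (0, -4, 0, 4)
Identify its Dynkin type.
Compute the Cartan integers a_ij = 2(alpha_i, alpha_j)/(alpha_j, alpha_j); the resulting 4x4 Cartan matrix is
[[2, 0, 0, -1], [0, 2, -1, 0], [0, -1, 2, -1], [-2, 0, -1, 2]].
The roots have two lengths (squared-length ratio 2:1); the short ones are alpha_{1}. The associated Dynkin diagram is a chain of 4 nodes with a double edge at one end; the terminal node there is the unique short simple root (B_4), so the type is B_4 (the algebra so(9)).

B_4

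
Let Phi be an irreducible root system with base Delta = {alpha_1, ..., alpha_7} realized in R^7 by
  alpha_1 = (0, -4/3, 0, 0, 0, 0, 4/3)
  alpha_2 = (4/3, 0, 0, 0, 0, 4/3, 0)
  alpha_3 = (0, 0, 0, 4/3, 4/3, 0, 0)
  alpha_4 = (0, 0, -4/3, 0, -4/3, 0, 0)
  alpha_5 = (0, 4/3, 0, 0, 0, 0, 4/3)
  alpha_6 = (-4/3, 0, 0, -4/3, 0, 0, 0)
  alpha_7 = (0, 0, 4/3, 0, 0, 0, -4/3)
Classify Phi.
type D_7

Compute the Cartan integers a_ij = 2(alpha_i, alpha_j)/(alpha_j, alpha_j); the resulting 7x7 Cartan matrix is
[[2, 0, 0, 0, 0, 0, -1], [0, 2, 0, 0, 0, -1, 0], [0, 0, 2, -1, 0, -1, 0], [0, 0, -1, 2, 0, 0, -1], [0, 0, 0, 0, 2, 0, -1], [0, -1, -1, 0, 0, 2, 0], [-1, 0, 0, -1, -1, 0, 2]].
All simple roots have the same length, so the diagram is simply laced. The associated Dynkin diagram is a chain of 5 nodes with a fork of two nodes at one end (D_7), so the type is D_7 (the algebra so(14)).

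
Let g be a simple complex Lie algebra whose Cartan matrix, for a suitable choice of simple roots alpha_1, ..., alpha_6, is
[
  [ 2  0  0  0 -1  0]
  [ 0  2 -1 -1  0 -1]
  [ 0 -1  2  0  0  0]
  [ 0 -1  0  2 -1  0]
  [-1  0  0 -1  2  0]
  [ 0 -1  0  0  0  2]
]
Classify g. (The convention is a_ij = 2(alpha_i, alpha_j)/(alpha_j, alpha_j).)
The matrix has rank 6 with 2's on the diagonal. Reading the off-diagonal entries as Dynkin edges (a single edge where a_ij = a_ji = -1; a double or triple edge where a_ij * a_ji = 2 or 3), the diagram is a chain of 4 nodes with a fork of two nodes at one end (D_6). One simple-root ordering that puts it in standard form is (alpha_1, alpha_5, alpha_4, alpha_2, alpha_6, alpha_3). So the algebra is type D_6, i.e. so(12).

D_6 (so(12))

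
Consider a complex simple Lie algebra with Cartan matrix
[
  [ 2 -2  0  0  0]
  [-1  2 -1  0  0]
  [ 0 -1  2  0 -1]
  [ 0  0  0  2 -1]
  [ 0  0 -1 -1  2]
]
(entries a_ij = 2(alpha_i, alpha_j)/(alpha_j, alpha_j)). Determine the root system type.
The matrix has rank 5 with 2's on the diagonal. Reading the off-diagonal entries as Dynkin edges (a single edge where a_ij = a_ji = -1; a double or triple edge where a_ij * a_ji = 2 or 3), the diagram is a chain of 5 nodes with a double edge at one end; the terminal node there is the unique long simple root (C_5). One simple-root ordering that puts it in standard form is (alpha_4, alpha_5, alpha_3, alpha_2, alpha_1). So the algebra is type C_5, i.e. sp(10).

C5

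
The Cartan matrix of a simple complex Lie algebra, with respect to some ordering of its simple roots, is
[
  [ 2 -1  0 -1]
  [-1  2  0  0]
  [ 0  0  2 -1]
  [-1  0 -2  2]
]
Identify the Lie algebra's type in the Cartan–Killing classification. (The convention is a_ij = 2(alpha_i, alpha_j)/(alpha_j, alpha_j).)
The matrix has rank 4 with 2's on the diagonal. Reading the off-diagonal entries as Dynkin edges (a single edge where a_ij = a_ji = -1; a double or triple edge where a_ij * a_ji = 2 or 3), the diagram is a chain of 4 nodes with a double edge at one end; the terminal node there is the unique short simple root (B_4). One simple-root ordering that puts it in standard form is (alpha_2, alpha_1, alpha_4, alpha_3). So the algebra is type B_4, i.e. so(9).

B4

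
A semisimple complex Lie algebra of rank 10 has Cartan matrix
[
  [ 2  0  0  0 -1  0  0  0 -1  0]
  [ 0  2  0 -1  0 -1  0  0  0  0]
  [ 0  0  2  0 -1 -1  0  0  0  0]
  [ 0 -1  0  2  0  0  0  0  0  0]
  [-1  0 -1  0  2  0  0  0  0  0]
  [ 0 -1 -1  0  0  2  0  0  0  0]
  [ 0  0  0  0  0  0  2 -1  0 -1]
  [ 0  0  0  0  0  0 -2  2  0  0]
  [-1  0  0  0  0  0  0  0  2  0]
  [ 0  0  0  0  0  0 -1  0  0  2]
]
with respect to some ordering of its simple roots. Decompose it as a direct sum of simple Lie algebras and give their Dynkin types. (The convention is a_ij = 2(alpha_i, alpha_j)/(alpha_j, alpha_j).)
The diagram associated to this matrix has two connected components: the simple roots {alpha_1, alpha_2, alpha_3, alpha_4, alpha_5, alpha_6, alpha_9} form a chain of 7 nodes with single edges (A_7), and {alpha_7, alpha_8, alpha_10} form a chain of 3 nodes with a double edge at one end; the terminal node there is the unique long simple root (C_3). A semisimple Lie algebra decomposes uniquely as the direct sum of simple ideals, one per connected component of its Dynkin diagram, so g ≅ A_7 ⊕ C_3 (dimension 63 + 21 = 84).

type A_7 + type C_3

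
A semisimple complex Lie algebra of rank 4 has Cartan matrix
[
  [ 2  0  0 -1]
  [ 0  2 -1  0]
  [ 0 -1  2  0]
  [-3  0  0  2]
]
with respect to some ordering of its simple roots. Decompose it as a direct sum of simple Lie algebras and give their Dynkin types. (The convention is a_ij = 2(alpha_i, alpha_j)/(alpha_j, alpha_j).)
The diagram associated to this matrix has two connected components: the simple roots {alpha_2, alpha_3} form a chain of 2 nodes with single edges (A_2), and {alpha_1, alpha_4} form two nodes joined by a triple edge (G_2). A semisimple Lie algebra decomposes uniquely as the direct sum of simple ideals, one per connected component of its Dynkin diagram, so g ≅ A_2 ⊕ G_2 (dimension 8 + 14 = 22).

type A_2 ⊕ type G_2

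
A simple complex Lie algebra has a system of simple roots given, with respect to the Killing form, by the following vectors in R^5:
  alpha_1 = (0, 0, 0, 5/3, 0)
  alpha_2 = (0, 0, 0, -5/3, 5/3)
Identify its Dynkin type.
Compute the Cartan integers a_ij = 2(alpha_i, alpha_j)/(alpha_j, alpha_j); the resulting 2x2 Cartan matrix is
[[2, -1], [-2, 2]].
The roots have two lengths (squared-length ratio 2:1); the short ones are alpha_{1}. The associated Dynkin diagram is a chain of 2 nodes with a double edge at one end; the terminal node there is the unique short simple root (B_2), so the type is B_2 (the algebra so(5)).

B_2 (so(5))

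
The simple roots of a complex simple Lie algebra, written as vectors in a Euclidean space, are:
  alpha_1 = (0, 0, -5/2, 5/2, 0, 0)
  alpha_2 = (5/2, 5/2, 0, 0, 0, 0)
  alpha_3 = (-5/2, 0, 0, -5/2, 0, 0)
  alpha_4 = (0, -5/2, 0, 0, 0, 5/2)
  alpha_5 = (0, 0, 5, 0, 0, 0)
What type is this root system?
Compute the Cartan integers a_ij = 2(alpha_i, alpha_j)/(alpha_j, alpha_j); the resulting 5x5 Cartan matrix is
[[2, 0, -1, 0, -1], [0, 2, -1, -1, 0], [-1, -1, 2, 0, 0], [0, -1, 0, 2, 0], [-2, 0, 0, 0, 2]].
The roots have two lengths (squared-length ratio 2:1); the short ones are alpha_{1,2,3,4}. The associated Dynkin diagram is a chain of 5 nodes with a double edge at one end; the terminal node there is the unique long simple root (C_5), so the type is C_5 (the algebra sp(10)).

C_5 (sp(10))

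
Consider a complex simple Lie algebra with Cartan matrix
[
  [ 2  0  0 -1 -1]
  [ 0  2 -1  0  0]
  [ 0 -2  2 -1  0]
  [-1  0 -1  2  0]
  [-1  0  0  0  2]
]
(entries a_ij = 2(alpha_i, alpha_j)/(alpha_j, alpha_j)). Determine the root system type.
type B_5

The matrix has rank 5 with 2's on the diagonal. Reading the off-diagonal entries as Dynkin edges (a single edge where a_ij = a_ji = -1; a double or triple edge where a_ij * a_ji = 2 or 3), the diagram is a chain of 5 nodes with a double edge at one end; the terminal node there is the unique short simple root (B_5). One simple-root ordering that puts it in standard form is (alpha_5, alpha_1, alpha_4, alpha_3, alpha_2). So the algebra is type B_5, i.e. so(11).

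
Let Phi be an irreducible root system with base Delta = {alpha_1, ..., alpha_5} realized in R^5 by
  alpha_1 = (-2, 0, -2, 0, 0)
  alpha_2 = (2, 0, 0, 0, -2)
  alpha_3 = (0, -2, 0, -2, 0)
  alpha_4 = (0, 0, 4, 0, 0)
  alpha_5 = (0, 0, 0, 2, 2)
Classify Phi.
type C_5

Compute the Cartan integers a_ij = 2(alpha_i, alpha_j)/(alpha_j, alpha_j); the resulting 5x5 Cartan matrix is
[[2, -1, 0, -1, 0], [-1, 2, 0, 0, -1], [0, 0, 2, 0, -1], [-2, 0, 0, 2, 0], [0, -1, -1, 0, 2]].
The roots have two lengths (squared-length ratio 2:1); the short ones are alpha_{1,2,3,5}. The associated Dynkin diagram is a chain of 5 nodes with a double edge at one end; the terminal node there is the unique long simple root (C_5), so the type is C_5 (the algebra sp(10)).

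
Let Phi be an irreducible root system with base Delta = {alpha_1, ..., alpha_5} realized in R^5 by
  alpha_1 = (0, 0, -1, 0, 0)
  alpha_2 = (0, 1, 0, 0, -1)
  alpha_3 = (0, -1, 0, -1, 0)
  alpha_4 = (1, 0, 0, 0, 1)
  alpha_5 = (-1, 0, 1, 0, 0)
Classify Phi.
B_5 (so(11))

Compute the Cartan integers a_ij = 2(alpha_i, alpha_j)/(alpha_j, alpha_j); the resulting 5x5 Cartan matrix is
[[2, 0, 0, 0, -1], [0, 2, -1, -1, 0], [0, -1, 2, 0, 0], [0, -1, 0, 2, -1], [-2, 0, 0, -1, 2]].
The roots have two lengths (squared-length ratio 2:1); the short ones are alpha_{1}. The associated Dynkin diagram is a chain of 5 nodes with a double edge at one end; the terminal node there is the unique short simple root (B_5), so the type is B_5 (the algebra so(11)).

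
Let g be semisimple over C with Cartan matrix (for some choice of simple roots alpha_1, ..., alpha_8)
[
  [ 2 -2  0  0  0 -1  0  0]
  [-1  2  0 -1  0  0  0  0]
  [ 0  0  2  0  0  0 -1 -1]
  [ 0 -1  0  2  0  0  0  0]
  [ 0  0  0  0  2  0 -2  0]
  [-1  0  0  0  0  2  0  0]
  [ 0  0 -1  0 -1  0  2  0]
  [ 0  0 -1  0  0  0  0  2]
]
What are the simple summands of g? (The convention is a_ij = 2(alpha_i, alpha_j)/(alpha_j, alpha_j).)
The diagram associated to this matrix has two connected components: the simple roots {alpha_3, alpha_5, alpha_7, alpha_8} form a chain of 4 nodes with a double edge at one end; the terminal node there is the unique long simple root (C_4), and {alpha_1, alpha_2, alpha_4, alpha_6} form a chain of 4 nodes with a double edge between the middle two (F_4). A semisimple Lie algebra decomposes uniquely as the direct sum of simple ideals, one per connected component of its Dynkin diagram, so g ≅ C_4 ⊕ F_4 (dimension 36 + 52 = 88).

type C_4 ⊕ type F_4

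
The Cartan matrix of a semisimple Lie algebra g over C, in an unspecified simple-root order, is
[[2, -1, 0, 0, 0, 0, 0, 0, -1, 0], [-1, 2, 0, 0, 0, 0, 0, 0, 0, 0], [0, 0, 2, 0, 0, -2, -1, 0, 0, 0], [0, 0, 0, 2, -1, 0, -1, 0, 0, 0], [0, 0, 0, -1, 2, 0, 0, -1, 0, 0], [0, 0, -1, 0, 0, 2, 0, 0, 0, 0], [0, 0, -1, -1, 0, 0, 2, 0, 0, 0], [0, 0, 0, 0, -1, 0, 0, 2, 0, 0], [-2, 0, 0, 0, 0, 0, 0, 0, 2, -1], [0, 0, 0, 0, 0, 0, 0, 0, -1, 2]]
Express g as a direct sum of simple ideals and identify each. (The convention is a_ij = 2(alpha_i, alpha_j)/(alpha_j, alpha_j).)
type B_6 ⊕ type F_4

The diagram associated to this matrix has two connected components: the simple roots {alpha_3, alpha_4, alpha_5, alpha_6, alpha_7, alpha_8} form a chain of 6 nodes with a double edge at one end; the terminal node there is the unique short simple root (B_6), and {alpha_1, alpha_2, alpha_9, alpha_10} form a chain of 4 nodes with a double edge between the middle two (F_4). A semisimple Lie algebra decomposes uniquely as the direct sum of simple ideals, one per connected component of its Dynkin diagram, so g ≅ B_6 ⊕ F_4 (dimension 78 + 52 = 130).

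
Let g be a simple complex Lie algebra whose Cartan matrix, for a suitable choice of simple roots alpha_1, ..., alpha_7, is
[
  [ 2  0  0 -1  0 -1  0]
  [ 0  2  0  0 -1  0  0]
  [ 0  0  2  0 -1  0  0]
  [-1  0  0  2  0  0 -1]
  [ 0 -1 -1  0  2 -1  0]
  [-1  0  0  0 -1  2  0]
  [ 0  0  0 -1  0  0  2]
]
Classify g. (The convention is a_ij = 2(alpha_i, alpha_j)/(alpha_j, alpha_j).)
D_7

The matrix has rank 7 with 2's on the diagonal. Reading the off-diagonal entries as Dynkin edges (a single edge where a_ij = a_ji = -1; a double or triple edge where a_ij * a_ji = 2 or 3), the diagram is a chain of 5 nodes with a fork of two nodes at one end (D_7). One simple-root ordering that puts it in standard form is (alpha_7, alpha_4, alpha_1, alpha_6, alpha_5, alpha_2, alpha_3). So the algebra is type D_7, i.e. so(14).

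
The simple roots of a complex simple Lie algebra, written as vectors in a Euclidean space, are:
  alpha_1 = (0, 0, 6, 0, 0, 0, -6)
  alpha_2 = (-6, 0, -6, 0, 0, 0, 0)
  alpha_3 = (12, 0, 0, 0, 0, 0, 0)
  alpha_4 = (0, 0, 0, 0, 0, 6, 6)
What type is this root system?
Compute the Cartan integers a_ij = 2(alpha_i, alpha_j)/(alpha_j, alpha_j); the resulting 4x4 Cartan matrix is
[[2, -1, 0, -1], [-1, 2, -1, 0], [0, -2, 2, 0], [-1, 0, 0, 2]].
The roots have two lengths (squared-length ratio 2:1); the short ones are alpha_{1,2,4}. The associated Dynkin diagram is a chain of 4 nodes with a double edge at one end; the terminal node there is the unique long simple root (C_4), so the type is C_4 (the algebra sp(8)).

C_4 (sp(8))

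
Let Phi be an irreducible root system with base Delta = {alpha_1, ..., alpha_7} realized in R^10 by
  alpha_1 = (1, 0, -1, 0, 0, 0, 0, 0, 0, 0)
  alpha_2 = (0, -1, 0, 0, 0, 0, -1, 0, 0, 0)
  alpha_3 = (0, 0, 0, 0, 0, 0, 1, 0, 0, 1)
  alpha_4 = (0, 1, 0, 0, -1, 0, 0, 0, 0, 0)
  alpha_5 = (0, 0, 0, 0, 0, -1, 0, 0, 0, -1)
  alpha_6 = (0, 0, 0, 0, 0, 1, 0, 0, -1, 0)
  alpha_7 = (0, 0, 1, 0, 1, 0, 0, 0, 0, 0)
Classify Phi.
A_7 (sl(8))

Compute the Cartan integers a_ij = 2(alpha_i, alpha_j)/(alpha_j, alpha_j); the resulting 7x7 Cartan matrix is
[[2, 0, 0, 0, 0, 0, -1], [0, 2, -1, -1, 0, 0, 0], [0, -1, 2, 0, -1, 0, 0], [0, -1, 0, 2, 0, 0, -1], [0, 0, -1, 0, 2, -1, 0], [0, 0, 0, 0, -1, 2, 0], [-1, 0, 0, -1, 0, 0, 2]].
All simple roots have the same length, so the diagram is simply laced. The associated Dynkin diagram is a chain of 7 nodes with single edges (A_7), so the type is A_7 (the algebra sl(8)).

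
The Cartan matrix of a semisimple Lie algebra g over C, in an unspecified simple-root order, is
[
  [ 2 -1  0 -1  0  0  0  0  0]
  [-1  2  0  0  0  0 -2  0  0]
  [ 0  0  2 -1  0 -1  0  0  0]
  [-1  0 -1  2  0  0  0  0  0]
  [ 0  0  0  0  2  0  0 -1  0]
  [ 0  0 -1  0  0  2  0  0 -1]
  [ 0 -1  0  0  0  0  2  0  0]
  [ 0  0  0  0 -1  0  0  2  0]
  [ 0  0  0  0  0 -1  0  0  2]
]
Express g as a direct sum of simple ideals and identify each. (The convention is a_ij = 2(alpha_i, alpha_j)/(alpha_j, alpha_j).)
The diagram associated to this matrix has two connected components: the simple roots {alpha_5, alpha_8} form a chain of 2 nodes with single edges (A_2), and {alpha_1, alpha_2, alpha_3, alpha_4, alpha_6, alpha_7, alpha_9} form a chain of 7 nodes with a double edge at one end; the terminal node there is the unique short simple root (B_7). A semisimple Lie algebra decomposes uniquely as the direct sum of simple ideals, one per connected component of its Dynkin diagram, so g ≅ A_2 ⊕ B_7 (dimension 8 + 105 = 113).

A_2 (sl(3)) + B_7 (so(15))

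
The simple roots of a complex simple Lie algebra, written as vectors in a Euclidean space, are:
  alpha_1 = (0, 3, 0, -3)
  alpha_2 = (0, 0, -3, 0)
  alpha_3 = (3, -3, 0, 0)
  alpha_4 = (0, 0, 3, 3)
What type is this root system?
Compute the Cartan integers a_ij = 2(alpha_i, alpha_j)/(alpha_j, alpha_j); the resulting 4x4 Cartan matrix is
[[2, 0, -1, -1], [0, 2, 0, -1], [-1, 0, 2, 0], [-1, -2, 0, 2]].
The roots have two lengths (squared-length ratio 2:1); the short ones are alpha_{2}. The associated Dynkin diagram is a chain of 4 nodes with a double edge at one end; the terminal node there is the unique short simple root (B_4), so the type is B_4 (the algebra so(9)).

B_4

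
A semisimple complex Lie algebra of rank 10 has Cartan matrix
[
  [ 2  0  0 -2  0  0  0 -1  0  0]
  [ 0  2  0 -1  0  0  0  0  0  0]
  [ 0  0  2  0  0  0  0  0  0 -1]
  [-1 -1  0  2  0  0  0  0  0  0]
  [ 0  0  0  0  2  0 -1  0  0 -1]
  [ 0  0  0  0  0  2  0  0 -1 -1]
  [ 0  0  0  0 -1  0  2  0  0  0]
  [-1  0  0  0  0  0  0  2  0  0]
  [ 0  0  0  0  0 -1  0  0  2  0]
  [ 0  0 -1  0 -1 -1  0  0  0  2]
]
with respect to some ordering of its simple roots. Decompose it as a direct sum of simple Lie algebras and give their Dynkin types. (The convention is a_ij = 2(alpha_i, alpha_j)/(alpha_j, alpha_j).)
The diagram associated to this matrix has two connected components: the simple roots {alpha_3, alpha_5, alpha_6, alpha_7, alpha_9, alpha_10} form a chain of 5 nodes with one extra node attached to the third node from one end (E_6), and {alpha_1, alpha_2, alpha_4, alpha_8} form a chain of 4 nodes with a double edge between the middle two (F_4). A semisimple Lie algebra decomposes uniquely as the direct sum of simple ideals, one per connected component of its Dynkin diagram, so g ≅ E_6 ⊕ F_4 (dimension 78 + 52 = 130).

E_6 ⊕ F_4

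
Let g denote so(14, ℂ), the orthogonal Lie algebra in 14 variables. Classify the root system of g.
This is so(14) with 14 even, which has dimension 14(14-1)/2 = 91 and rank 14/2 = 7. In the classification of classical Lie algebras, the orthogonal algebra so(2n) in an even number of variables has type D_n; here n = 7, so the Dynkin diagram is a chain of 5 nodes with a fork of two nodes at one end (D_7). Hence the type is D_7.

D_7 (so(14))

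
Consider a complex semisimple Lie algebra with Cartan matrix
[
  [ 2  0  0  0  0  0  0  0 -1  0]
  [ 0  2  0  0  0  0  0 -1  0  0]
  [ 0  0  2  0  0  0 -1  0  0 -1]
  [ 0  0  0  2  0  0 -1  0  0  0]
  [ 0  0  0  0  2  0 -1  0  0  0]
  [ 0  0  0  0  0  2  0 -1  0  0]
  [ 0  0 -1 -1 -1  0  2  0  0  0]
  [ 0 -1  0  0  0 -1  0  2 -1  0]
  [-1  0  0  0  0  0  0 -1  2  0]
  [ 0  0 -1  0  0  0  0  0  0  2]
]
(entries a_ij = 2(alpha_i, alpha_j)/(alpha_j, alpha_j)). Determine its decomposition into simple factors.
The diagram associated to this matrix has two connected components: the simple roots {alpha_1, alpha_2, alpha_6, alpha_8, alpha_9} form a chain of 3 nodes with a fork of two nodes at one end (D_5), and {alpha_3, alpha_4, alpha_5, alpha_7, alpha_10} form a chain of 3 nodes with a fork of two nodes at one end (D_5). A semisimple Lie algebra decomposes uniquely as the direct sum of simple ideals, one per connected component of its Dynkin diagram, so g ≅ D_5 ⊕ D_5 (dimension 45 + 45 = 90).

D_5 (so(10)) + D_5 (so(10))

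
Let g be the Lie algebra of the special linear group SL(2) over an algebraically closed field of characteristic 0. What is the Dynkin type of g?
type A_1

This is sl(2), which has dimension 2^2 - 1 = 3 and rank 2 - 1 = 1 (a Cartan subalgebra is the diagonal traceless matrices). In the classification of classical Lie algebras, the special linear algebra sl(n+1) has type A_n; here n = 1, so the Dynkin diagram is a chain of 1 nodes with single edges (A_1). Hence the type is A_1.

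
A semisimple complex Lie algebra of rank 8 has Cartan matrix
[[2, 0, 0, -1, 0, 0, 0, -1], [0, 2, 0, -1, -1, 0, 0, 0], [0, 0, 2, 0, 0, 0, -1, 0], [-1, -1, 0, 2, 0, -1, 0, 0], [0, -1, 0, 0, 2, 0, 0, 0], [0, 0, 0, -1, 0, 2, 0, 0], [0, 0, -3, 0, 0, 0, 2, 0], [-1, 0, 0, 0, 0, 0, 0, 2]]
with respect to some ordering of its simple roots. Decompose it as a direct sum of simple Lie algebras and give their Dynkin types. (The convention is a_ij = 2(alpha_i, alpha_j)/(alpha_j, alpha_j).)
E_6 + G_2

The diagram associated to this matrix has two connected components: the simple roots {alpha_1, alpha_2, alpha_4, alpha_5, alpha_6, alpha_8} form a chain of 5 nodes with one extra node attached to the third node from one end (E_6), and {alpha_3, alpha_7} form two nodes joined by a triple edge (G_2). A semisimple Lie algebra decomposes uniquely as the direct sum of simple ideals, one per connected component of its Dynkin diagram, so g ≅ E_6 ⊕ G_2 (dimension 78 + 14 = 92).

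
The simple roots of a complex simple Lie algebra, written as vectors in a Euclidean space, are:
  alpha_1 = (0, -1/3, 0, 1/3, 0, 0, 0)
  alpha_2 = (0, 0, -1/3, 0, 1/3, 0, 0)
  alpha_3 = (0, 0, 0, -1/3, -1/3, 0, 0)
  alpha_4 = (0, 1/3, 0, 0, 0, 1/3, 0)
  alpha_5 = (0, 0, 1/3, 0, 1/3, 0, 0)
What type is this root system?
D5

Compute the Cartan integers a_ij = 2(alpha_i, alpha_j)/(alpha_j, alpha_j); the resulting 5x5 Cartan matrix is
[[2, 0, -1, -1, 0], [0, 2, -1, 0, 0], [-1, -1, 2, 0, -1], [-1, 0, 0, 2, 0], [0, 0, -1, 0, 2]].
All simple roots have the same length, so the diagram is simply laced. The associated Dynkin diagram is a chain of 3 nodes with a fork of two nodes at one end (D_5), so the type is D_5 (the algebra so(10)).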